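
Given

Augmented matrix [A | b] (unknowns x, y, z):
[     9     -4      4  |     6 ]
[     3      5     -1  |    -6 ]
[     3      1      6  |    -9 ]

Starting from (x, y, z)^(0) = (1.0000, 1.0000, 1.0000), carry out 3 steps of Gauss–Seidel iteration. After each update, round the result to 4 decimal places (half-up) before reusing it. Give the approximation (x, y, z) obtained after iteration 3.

(0.4780, -1.7966, -1.4396)

Iteration 1:
  x = (6 - (-4)·1.0000 - (4)·1.0000) / (9) = 0.6667
  y = (-6 - (3)·0.6667 - (-1)·1.0000) / (5) = -1.4000
  z = (-9 - (3)·0.6667 - (1)·-1.4000) / (6) = -1.6000
Iteration 2:
  x = (6 - (-4)·-1.4000 - (4)·-1.6000) / (9) = 0.7556
  y = (-6 - (3)·0.7556 - (-1)·-1.6000) / (5) = -1.9734
  z = (-9 - (3)·0.7556 - (1)·-1.9734) / (6) = -1.5489
Iteration 3:
  x = (6 - (-4)·-1.9734 - (4)·-1.5489) / (9) = 0.4780
  y = (-6 - (3)·0.4780 - (-1)·-1.5489) / (5) = -1.7966
  z = (-9 - (3)·0.4780 - (1)·-1.7966) / (6) = -1.4396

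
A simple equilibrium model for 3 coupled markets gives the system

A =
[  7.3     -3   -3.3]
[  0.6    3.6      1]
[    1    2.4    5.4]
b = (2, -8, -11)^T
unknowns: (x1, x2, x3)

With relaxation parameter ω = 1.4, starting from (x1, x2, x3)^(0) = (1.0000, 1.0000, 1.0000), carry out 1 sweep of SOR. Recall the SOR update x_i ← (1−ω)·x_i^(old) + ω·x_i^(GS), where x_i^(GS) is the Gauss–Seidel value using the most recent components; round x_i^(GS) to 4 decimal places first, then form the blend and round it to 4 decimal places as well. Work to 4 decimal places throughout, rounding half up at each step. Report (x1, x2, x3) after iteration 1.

Iteration 1:
  x1: GS value = (2 - (-3)·1.0000 - (-3.3)·1.0000) / (7.3) = 1.1370;  x1 ← (1−ω)·1.0000 + ω·1.1370 = 1.1918
  x2: GS value = (-8 - (0.6)·1.1918 - (1)·1.0000) / (3.6) = -2.6986;  x2 ← (1−ω)·1.0000 + ω·-2.6986 = -4.1780
  x3: GS value = (-11 - (1)·1.1918 - (2.4)·-4.1780) / (5.4) = -0.4009;  x3 ← (1−ω)·1.0000 + ω·-0.4009 = -0.9613

(1.1918, -4.1780, -0.9613)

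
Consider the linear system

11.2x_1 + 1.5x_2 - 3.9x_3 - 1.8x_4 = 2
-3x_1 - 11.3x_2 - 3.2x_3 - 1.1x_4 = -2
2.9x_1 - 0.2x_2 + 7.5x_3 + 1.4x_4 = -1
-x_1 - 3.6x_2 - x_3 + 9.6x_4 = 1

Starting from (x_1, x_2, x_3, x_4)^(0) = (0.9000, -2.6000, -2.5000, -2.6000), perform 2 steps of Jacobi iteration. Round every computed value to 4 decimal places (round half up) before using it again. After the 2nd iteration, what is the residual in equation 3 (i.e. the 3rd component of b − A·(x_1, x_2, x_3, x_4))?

-3.8578

Iteration 1:
  x_1 = (2 - (1.5)·-2.6000 - (-3.9)·-2.5000 - (-1.8)·-2.6000) / (11.2) = -0.7616
  x_2 = (-2 - (-3)·0.9000 - (-3.2)·-2.5000 - (-1.1)·-2.6000) / (-11.3) = 0.8991
  x_3 = (-1 - (2.9)·0.9000 - (-0.2)·-2.6000 - (1.4)·-2.6000) / (7.5) = -0.0653
  x_4 = (1 - (-1)·0.9000 - (-3.6)·-2.6000 - (-1)·-2.5000) / (9.6) = -1.0375
Iteration 2:
  x_1 = (2 - (1.5)·0.8991 - (-3.9)·-0.0653 - (-1.8)·-1.0375) / (11.2) = -0.1313
  x_2 = (-2 - (-3)·-0.7616 - (-3.2)·-0.0653 - (-1.1)·-1.0375) / (-11.3) = 0.4987
  x_3 = (-1 - (2.9)·-0.7616 - (-0.2)·0.8991 - (1.4)·-1.0375) / (7.5) = 0.3788
  x_4 = (1 - (-1)·-0.7616 - (-3.6)·0.8991 - (-1)·-0.0653) / (9.6) = 0.3552
Residual b − A·x = (4.8392, 4.8443, -3.8578, -0.3671)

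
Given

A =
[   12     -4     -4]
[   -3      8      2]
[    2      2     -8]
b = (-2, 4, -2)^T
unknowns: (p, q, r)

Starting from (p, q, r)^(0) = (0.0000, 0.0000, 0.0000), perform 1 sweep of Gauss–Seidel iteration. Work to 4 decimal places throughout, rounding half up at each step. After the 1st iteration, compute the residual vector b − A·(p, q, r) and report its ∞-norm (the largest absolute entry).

3.0212

Iteration 1:
  p = (-2 - (-4)·0.0000 - (-4)·0.0000) / (12) = -0.1667
  q = (4 - (-3)·-0.1667 - (2)·0.0000) / (8) = 0.4375
  r = (-2 - (2)·-0.1667 - (2)·0.4375) / (-8) = 0.3177
Residual b − A·x = (3.0212, -0.6355, 0.0000); ∞-norm = 3.0212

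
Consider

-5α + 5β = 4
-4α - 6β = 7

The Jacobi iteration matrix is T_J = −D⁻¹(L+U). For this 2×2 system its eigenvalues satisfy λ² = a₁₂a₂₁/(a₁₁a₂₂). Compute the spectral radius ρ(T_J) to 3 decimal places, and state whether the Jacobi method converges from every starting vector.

a₁₂a₂₁/(a₁₁a₂₂) = (5)·(-4) / ((-5)·(-6)) = -0.666667
ρ = √|-0.666667| = √0.666667 = 0.816
ρ < 1, so Jacobi converges

0.816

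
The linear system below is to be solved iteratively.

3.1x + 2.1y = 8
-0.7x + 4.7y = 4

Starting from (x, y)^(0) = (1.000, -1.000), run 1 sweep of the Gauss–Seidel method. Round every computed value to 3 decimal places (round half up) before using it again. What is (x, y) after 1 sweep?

Iteration 1:
  x = (8 - (2.1)·-1.000) / (3.1) = 3.258
  y = (4 - (-0.7)·3.258) / (4.7) = 1.336

(3.258, 1.336)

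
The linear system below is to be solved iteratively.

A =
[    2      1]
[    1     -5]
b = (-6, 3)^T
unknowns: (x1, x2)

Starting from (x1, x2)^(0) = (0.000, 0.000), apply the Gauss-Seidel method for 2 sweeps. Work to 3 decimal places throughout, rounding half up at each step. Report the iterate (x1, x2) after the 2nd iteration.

(-2.400, -1.080)

Iteration 1:
  x1 = (-6 - (1)·0.000) / (2) = -3.000
  x2 = (3 - (1)·-3.000) / (-5) = -1.200
Iteration 2:
  x1 = (-6 - (1)·-1.200) / (2) = -2.400
  x2 = (3 - (1)·-2.400) / (-5) = -1.080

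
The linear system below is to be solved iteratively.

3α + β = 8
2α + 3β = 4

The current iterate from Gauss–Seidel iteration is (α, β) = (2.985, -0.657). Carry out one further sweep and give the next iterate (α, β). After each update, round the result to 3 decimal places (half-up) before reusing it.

(2.886, -0.591)

One sweep:
  α = (8 - (1)·-0.657) / (3) = 2.886
  β = (4 - (2)·2.886) / (3) = -0.591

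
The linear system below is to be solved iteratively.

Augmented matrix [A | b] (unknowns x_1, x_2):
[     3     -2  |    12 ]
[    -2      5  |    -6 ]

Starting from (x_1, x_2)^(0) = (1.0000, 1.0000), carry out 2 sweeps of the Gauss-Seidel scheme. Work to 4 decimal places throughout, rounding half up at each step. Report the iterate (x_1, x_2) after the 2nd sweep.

Iteration 1:
  x_1 = (12 - (-2)·1.0000) / (3) = 4.6667
  x_2 = (-6 - (-2)·4.6667) / (5) = 0.6667
Iteration 2:
  x_1 = (12 - (-2)·0.6667) / (3) = 4.4445
  x_2 = (-6 - (-2)·4.4445) / (5) = 0.5778

(4.4445, 0.5778)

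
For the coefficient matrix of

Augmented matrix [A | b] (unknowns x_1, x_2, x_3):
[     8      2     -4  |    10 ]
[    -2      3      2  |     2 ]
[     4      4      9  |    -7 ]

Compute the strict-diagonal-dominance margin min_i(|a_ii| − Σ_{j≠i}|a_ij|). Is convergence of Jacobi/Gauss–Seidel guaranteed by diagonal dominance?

row 1: |8| − (2+4) = 2
row 2: |3| − (2+2) = -1
row 3: |9| − (4+4) = 1
minimum over rows = -1 → not strictly diagonally dominant

-1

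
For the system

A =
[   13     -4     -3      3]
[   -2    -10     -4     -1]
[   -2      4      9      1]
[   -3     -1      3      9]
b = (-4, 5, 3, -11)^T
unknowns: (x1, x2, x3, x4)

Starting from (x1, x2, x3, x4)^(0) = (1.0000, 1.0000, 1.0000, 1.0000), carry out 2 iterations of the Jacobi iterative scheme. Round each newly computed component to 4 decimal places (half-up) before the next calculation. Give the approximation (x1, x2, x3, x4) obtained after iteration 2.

(-0.4205, -0.3889, 0.9901, -1.3556)

Iteration 1:
  x1 = (-4 - (-4)·1.0000 - (-3)·1.0000 - (3)·1.0000) / (13) = 0.0000
  x2 = (5 - (-2)·1.0000 - (-4)·1.0000 - (-1)·1.0000) / (-10) = -1.2000
  x3 = (3 - (-2)·1.0000 - (4)·1.0000 - (1)·1.0000) / (9) = 0.0000
  x4 = (-11 - (-3)·1.0000 - (-1)·1.0000 - (3)·1.0000) / (9) = -1.1111
Iteration 2:
  x1 = (-4 - (-4)·-1.2000 - (-3)·0.0000 - (3)·-1.1111) / (13) = -0.4205
  x2 = (5 - (-2)·0.0000 - (-4)·0.0000 - (-1)·-1.1111) / (-10) = -0.3889
  x3 = (3 - (-2)·0.0000 - (4)·-1.2000 - (1)·-1.1111) / (9) = 0.9901
  x4 = (-11 - (-3)·0.0000 - (-1)·-1.2000 - (3)·0.0000) / (9) = -1.3556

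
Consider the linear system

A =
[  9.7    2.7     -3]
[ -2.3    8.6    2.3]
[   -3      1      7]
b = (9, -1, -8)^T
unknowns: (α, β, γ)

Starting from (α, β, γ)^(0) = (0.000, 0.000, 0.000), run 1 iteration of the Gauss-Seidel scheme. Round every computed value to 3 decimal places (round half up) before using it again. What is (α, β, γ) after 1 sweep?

Iteration 1:
  α = (9 - (2.7)·0.000 - (-3)·0.000) / (9.7) = 0.928
  β = (-1 - (-2.3)·0.928 - (2.3)·0.000) / (8.6) = 0.132
  γ = (-8 - (-3)·0.928 - (1)·0.132) / (7) = -0.764

(0.928, 0.132, -0.764)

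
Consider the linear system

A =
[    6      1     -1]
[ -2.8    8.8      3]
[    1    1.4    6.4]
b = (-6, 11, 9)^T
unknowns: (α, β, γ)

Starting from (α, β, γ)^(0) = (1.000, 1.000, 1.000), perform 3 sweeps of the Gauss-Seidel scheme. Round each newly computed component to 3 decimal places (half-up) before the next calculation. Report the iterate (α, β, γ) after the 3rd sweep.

(-0.842, 0.493, 1.430)

Iteration 1:
  α = (-6 - (1)·1.000 - (-1)·1.000) / (6) = -1.000
  β = (11 - (-2.8)·-1.000 - (3)·1.000) / (8.8) = 0.591
  γ = (9 - (1)·-1.000 - (1.4)·0.591) / (6.4) = 1.433
Iteration 2:
  α = (-6 - (1)·0.591 - (-1)·1.433) / (6) = -0.860
  β = (11 - (-2.8)·-0.860 - (3)·1.433) / (8.8) = 0.488
  γ = (9 - (1)·-0.860 - (1.4)·0.488) / (6.4) = 1.434
Iteration 3:
  α = (-6 - (1)·0.488 - (-1)·1.434) / (6) = -0.842
  β = (11 - (-2.8)·-0.842 - (3)·1.434) / (8.8) = 0.493
  γ = (9 - (1)·-0.842 - (1.4)·0.493) / (6.4) = 1.430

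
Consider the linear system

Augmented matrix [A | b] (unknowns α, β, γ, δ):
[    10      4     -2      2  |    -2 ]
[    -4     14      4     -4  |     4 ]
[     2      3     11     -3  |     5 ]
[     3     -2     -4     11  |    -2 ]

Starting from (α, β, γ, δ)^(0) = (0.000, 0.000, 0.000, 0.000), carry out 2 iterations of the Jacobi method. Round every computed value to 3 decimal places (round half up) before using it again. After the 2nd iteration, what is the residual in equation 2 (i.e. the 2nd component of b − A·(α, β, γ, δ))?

Iteration 1:
  α = (-2 - (4)·0.000 - (-2)·0.000 - (2)·0.000) / (10) = -0.200
  β = (4 - (-4)·0.000 - (4)·0.000 - (-4)·0.000) / (14) = 0.286
  γ = (5 - (2)·0.000 - (3)·0.000 - (-3)·0.000) / (11) = 0.455
  δ = (-2 - (3)·0.000 - (-2)·0.000 - (-4)·0.000) / (11) = -0.182
Iteration 2:
  α = (-2 - (4)·0.286 - (-2)·0.455 - (2)·-0.182) / (10) = -0.187
  β = (4 - (-4)·-0.200 - (4)·0.455 - (-4)·-0.182) / (14) = 0.047
  γ = (5 - (2)·-0.200 - (3)·0.286 - (-3)·-0.182) / (11) = 0.363
  δ = (-2 - (3)·-0.200 - (-2)·0.286 - (-4)·0.455) / (11) = 0.090
Residual b − A·x = (0.228, 1.502, 1.510, -0.883)

1.502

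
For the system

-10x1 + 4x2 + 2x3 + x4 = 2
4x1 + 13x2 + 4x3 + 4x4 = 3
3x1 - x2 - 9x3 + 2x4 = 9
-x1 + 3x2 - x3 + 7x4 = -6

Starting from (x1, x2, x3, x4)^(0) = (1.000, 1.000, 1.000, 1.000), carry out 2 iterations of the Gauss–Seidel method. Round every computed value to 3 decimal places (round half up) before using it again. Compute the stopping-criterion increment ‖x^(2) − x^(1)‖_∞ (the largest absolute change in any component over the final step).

Iteration 1:
  x1 = (2 - (4)·1.000 - (2)·1.000 - (1)·1.000) / (-10) = 0.500
  x2 = (3 - (4)·0.500 - (4)·1.000 - (4)·1.000) / (13) = -0.538
  x3 = (9 - (3)·0.500 - (-1)·-0.538 - (2)·1.000) / (-9) = -0.551
  x4 = (-6 - (-1)·0.500 - (3)·-0.538 - (-1)·-0.551) / (7) = -0.634
Iteration 2:
  x1 = (2 - (4)·-0.538 - (2)·-0.551 - (1)·-0.634) / (-10) = -0.589
  x2 = (3 - (4)·-0.589 - (4)·-0.551 - (4)·-0.634) / (13) = 0.777
  x3 = (9 - (3)·-0.589 - (-1)·0.777 - (2)·-0.634) / (-9) = -1.424
  x4 = (-6 - (-1)·-0.589 - (3)·0.777 - (-1)·-1.424) / (7) = -1.478
Change: (-1.089, 1.315, -0.873, -0.844) → max |·| = 1.315

1.315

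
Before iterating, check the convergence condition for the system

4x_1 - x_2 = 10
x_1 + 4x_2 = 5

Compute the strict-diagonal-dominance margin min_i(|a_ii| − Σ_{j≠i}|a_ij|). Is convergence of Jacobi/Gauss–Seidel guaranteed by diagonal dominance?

3

row 1: |4| − (1) = 3
row 2: |4| − (1) = 3
minimum over rows = 3 → strictly diagonally dominant (convergence guaranteed)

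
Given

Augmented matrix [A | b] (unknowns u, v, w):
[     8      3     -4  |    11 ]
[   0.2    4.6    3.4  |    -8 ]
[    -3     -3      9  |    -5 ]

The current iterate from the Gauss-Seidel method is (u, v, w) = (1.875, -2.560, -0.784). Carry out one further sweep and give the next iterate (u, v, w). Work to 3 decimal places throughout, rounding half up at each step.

One sweep:
  u = (11 - (3)·-2.560 - (-4)·-0.784) / (8) = 1.943
  v = (-8 - (0.2)·1.943 - (3.4)·-0.784) / (4.6) = -1.244
  w = (-5 - (-3)·1.943 - (-3)·-1.244) / (9) = -0.323

(1.943, -1.244, -0.323)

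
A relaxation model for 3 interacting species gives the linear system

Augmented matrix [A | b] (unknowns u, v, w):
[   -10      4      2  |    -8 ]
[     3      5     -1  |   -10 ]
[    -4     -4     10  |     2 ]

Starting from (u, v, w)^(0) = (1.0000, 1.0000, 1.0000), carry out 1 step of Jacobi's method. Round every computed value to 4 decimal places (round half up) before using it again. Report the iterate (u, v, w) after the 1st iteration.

(1.4000, -2.4000, 1.0000)

Iteration 1:
  u = (-8 - (4)·1.0000 - (2)·1.0000) / (-10) = 1.4000
  v = (-10 - (3)·1.0000 - (-1)·1.0000) / (5) = -2.4000
  w = (2 - (-4)·1.0000 - (-4)·1.0000) / (10) = 1.0000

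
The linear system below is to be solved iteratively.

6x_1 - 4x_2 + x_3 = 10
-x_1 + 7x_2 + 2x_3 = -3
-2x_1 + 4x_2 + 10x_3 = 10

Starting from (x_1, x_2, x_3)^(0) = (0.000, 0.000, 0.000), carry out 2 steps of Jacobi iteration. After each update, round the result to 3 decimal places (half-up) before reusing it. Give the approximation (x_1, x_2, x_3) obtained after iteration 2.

(1.214, -0.476, 1.505)

Iteration 1:
  x_1 = (10 - (-4)·0.000 - (1)·0.000) / (6) = 1.667
  x_2 = (-3 - (-1)·0.000 - (2)·0.000) / (7) = -0.429
  x_3 = (10 - (-2)·0.000 - (4)·0.000) / (10) = 1.000
Iteration 2:
  x_1 = (10 - (-4)·-0.429 - (1)·1.000) / (6) = 1.214
  x_2 = (-3 - (-1)·1.667 - (2)·1.000) / (7) = -0.476
  x_3 = (10 - (-2)·1.667 - (4)·-0.429) / (10) = 1.505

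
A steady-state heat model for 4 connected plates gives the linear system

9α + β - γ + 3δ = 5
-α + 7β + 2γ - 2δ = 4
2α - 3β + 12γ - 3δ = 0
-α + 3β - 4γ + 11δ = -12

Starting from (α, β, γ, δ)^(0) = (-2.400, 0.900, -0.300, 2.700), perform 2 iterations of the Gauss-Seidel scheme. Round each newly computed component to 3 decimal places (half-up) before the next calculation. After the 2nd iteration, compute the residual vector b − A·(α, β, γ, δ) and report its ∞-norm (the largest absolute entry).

Iteration 1:
  α = (5 - (1)·0.900 - (-1)·-0.300 - (3)·2.700) / (9) = -0.478
  β = (4 - (-1)·-0.478 - (2)·-0.300 - (-2)·2.700) / (7) = 1.360
  γ = (0 - (2)·-0.478 - (-3)·1.360 - (-3)·2.700) / (12) = 1.095
  δ = (-12 - (-1)·-0.478 - (3)·1.360 - (-4)·1.095) / (11) = -1.107
Iteration 2:
  α = (5 - (1)·1.360 - (-1)·1.095 - (3)·-1.107) / (9) = 0.895
  β = (4 - (-1)·0.895 - (2)·1.095 - (-2)·-1.107) / (7) = 0.070
  γ = (0 - (2)·0.895 - (-3)·0.070 - (-3)·-1.107) / (12) = -0.408
  δ = (-12 - (-1)·0.895 - (3)·0.070 - (-4)·-0.408) / (11) = -1.177
Residual b − A·x = (-0.002, 2.867, -0.215, 0.000); ∞-norm = 2.867

2.867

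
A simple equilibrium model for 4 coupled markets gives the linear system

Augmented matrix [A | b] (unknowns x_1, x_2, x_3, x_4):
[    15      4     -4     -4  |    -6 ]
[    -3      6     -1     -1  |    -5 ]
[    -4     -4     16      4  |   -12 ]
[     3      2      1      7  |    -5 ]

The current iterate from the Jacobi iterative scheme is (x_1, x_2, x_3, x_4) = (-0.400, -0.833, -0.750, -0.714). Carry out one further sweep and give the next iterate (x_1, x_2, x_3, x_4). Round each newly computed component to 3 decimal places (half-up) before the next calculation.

(-0.568, -1.277, -0.880, -0.198)

One sweep:
  x_1 = (-6 - (4)·-0.833 - (-4)·-0.750 - (-4)·-0.714) / (15) = -0.568
  x_2 = (-5 - (-3)·-0.400 - (-1)·-0.750 - (-1)·-0.714) / (6) = -1.277
  x_3 = (-12 - (-4)·-0.400 - (-4)·-0.833 - (4)·-0.714) / (16) = -0.880
  x_4 = (-5 - (3)·-0.400 - (2)·-0.833 - (1)·-0.750) / (7) = -0.198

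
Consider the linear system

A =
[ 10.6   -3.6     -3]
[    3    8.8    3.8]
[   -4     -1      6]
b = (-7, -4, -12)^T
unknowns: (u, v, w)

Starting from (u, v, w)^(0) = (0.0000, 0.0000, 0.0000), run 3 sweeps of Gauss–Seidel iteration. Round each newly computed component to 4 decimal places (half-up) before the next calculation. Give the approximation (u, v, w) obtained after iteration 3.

(-1.0701, 1.1087, -2.5286)

Iteration 1:
  u = (-7 - (-3.6)·0.0000 - (-3)·0.0000) / (10.6) = -0.6604
  v = (-4 - (3)·-0.6604 - (3.8)·0.0000) / (8.8) = -0.2294
  w = (-12 - (-4)·-0.6604 - (-1)·-0.2294) / (6) = -2.4785
Iteration 2:
  u = (-7 - (-3.6)·-0.2294 - (-3)·-2.4785) / (10.6) = -1.4397
  v = (-4 - (3)·-1.4397 - (3.8)·-2.4785) / (8.8) = 1.1065
  w = (-12 - (-4)·-1.4397 - (-1)·1.1065) / (6) = -2.7754
Iteration 3:
  u = (-7 - (-3.6)·1.1065 - (-3)·-2.7754) / (10.6) = -1.0701
  v = (-4 - (3)·-1.0701 - (3.8)·-2.7754) / (8.8) = 1.1087
  w = (-12 - (-4)·-1.0701 - (-1)·1.1087) / (6) = -2.5286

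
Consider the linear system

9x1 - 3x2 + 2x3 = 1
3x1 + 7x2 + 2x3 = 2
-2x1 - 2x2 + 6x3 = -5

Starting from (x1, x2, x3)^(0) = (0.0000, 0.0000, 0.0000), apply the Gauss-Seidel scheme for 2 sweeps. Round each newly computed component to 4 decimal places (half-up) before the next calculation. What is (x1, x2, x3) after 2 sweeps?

(0.3498, 0.3406, -0.6032)

Iteration 1:
  x1 = (1 - (-3)·0.0000 - (2)·0.0000) / (9) = 0.1111
  x2 = (2 - (3)·0.1111 - (2)·0.0000) / (7) = 0.2381
  x3 = (-5 - (-2)·0.1111 - (-2)·0.2381) / (6) = -0.7169
Iteration 2:
  x1 = (1 - (-3)·0.2381 - (2)·-0.7169) / (9) = 0.3498
  x2 = (2 - (3)·0.3498 - (2)·-0.7169) / (7) = 0.3406
  x3 = (-5 - (-2)·0.3498 - (-2)·0.3406) / (6) = -0.6032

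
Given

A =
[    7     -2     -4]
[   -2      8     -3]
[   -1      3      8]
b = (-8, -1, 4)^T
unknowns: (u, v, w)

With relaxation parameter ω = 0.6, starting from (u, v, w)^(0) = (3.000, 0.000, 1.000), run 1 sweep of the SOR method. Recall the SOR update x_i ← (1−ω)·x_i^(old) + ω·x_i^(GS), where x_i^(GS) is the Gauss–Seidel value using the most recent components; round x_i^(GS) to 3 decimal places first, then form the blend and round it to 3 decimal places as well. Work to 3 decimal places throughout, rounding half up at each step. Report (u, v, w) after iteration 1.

(0.857, 0.278, 0.702)

Iteration 1:
  u: GS value = (-8 - (-2)·0.000 - (-4)·1.000) / (7) = -0.571;  u ← (1−ω)·3.000 + ω·-0.571 = 0.857
  v: GS value = (-1 - (-2)·0.857 - (-3)·1.000) / (8) = 0.464;  v ← (1−ω)·0.000 + ω·0.464 = 0.278
  w: GS value = (4 - (-1)·0.857 - (3)·0.278) / (8) = 0.503;  w ← (1−ω)·1.000 + ω·0.503 = 0.702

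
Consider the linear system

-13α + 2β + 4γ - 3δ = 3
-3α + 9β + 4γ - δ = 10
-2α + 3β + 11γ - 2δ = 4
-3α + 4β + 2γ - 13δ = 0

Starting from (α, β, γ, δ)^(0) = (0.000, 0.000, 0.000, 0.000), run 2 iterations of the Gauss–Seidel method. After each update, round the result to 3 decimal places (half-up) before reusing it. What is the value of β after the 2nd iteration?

Iteration 1:
  α = (3 - (2)·0.000 - (4)·0.000 - (-3)·0.000) / (-13) = -0.231
  β = (10 - (-3)·-0.231 - (4)·0.000 - (-1)·0.000) / (9) = 1.034
  γ = (4 - (-2)·-0.231 - (3)·1.034 - (-2)·0.000) / (11) = 0.040
  δ = (0 - (-3)·-0.231 - (4)·1.034 - (2)·0.040) / (-13) = 0.378
Iteration 2:
  α = (3 - (2)·1.034 - (4)·0.040 - (-3)·0.378) / (-13) = -0.147
  β = (10 - (-3)·-0.147 - (4)·0.040 - (-1)·0.378) / (9) = 1.086
  γ = (4 - (-2)·-0.147 - (3)·1.086 - (-2)·0.378) / (11) = 0.109
  δ = (0 - (-3)·-0.147 - (4)·1.086 - (2)·0.109) / (-13) = 0.385

1.086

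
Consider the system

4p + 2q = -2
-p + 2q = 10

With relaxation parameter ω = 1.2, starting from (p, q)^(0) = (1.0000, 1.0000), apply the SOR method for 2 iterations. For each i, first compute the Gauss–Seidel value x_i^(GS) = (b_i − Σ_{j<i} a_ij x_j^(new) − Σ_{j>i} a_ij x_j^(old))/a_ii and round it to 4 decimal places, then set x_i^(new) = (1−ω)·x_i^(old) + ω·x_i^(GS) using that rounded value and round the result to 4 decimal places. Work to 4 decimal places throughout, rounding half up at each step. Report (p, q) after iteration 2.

Iteration 1:
  p: GS value = (-2 - (2)·1.0000) / (4) = -1.0000;  p ← (1−ω)·1.0000 + ω·-1.0000 = -1.4000
  q: GS value = (10 - (-1)·-1.4000) / (2) = 4.3000;  q ← (1−ω)·1.0000 + ω·4.3000 = 4.9600
Iteration 2:
  p: GS value = (-2 - (2)·4.9600) / (4) = -2.9800;  p ← (1−ω)·-1.4000 + ω·-2.9800 = -3.2960
  q: GS value = (10 - (-1)·-3.2960) / (2) = 3.3520;  q ← (1−ω)·4.9600 + ω·3.3520 = 3.0304

(-3.2960, 3.0304)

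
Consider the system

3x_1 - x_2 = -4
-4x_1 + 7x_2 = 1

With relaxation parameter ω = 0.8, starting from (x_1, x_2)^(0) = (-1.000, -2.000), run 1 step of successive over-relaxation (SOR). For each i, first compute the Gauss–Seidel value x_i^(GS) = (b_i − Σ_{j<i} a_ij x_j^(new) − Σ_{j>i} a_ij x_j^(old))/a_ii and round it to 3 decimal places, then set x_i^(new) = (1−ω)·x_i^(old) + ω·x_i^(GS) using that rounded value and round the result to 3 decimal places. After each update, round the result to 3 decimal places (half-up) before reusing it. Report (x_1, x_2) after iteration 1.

(-1.800, -1.109)

Iteration 1:
  x_1: GS value = (-4 - (-1)·-2.000) / (3) = -2.000;  x_1 ← (1−ω)·-1.000 + ω·-2.000 = -1.800
  x_2: GS value = (1 - (-4)·-1.800) / (7) = -0.886;  x_2 ← (1−ω)·-2.000 + ω·-0.886 = -1.109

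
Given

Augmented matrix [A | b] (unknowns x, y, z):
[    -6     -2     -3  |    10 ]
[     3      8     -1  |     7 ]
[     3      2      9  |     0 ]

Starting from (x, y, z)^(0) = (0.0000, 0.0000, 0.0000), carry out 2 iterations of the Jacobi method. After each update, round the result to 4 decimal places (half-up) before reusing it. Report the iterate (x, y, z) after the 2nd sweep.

(-1.9583, 1.5000, 0.3611)

Iteration 1:
  x = (10 - (-2)·0.0000 - (-3)·0.0000) / (-6) = -1.6667
  y = (7 - (3)·0.0000 - (-1)·0.0000) / (8) = 0.8750
  z = (0 - (3)·0.0000 - (2)·0.0000) / (9) = 0.0000
Iteration 2:
  x = (10 - (-2)·0.8750 - (-3)·0.0000) / (-6) = -1.9583
  y = (7 - (3)·-1.6667 - (-1)·0.0000) / (8) = 1.5000
  z = (0 - (3)·-1.6667 - (2)·0.8750) / (9) = 0.3611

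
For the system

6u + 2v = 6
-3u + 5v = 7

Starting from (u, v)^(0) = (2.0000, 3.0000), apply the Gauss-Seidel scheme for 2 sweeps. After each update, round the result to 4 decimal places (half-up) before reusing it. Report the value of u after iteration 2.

Iteration 1:
  u = (6 - (2)·3.0000) / (6) = 0.0000
  v = (7 - (-3)·0.0000) / (5) = 1.4000
Iteration 2:
  u = (6 - (2)·1.4000) / (6) = 0.5333
  v = (7 - (-3)·0.5333) / (5) = 1.7200

0.5333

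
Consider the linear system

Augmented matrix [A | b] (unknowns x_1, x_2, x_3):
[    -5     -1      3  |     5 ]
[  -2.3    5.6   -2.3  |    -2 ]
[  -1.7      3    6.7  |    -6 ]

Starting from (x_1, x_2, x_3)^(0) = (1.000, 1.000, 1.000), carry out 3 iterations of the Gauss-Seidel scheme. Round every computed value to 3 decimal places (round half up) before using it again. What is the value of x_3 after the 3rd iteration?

Iteration 1:
  x_1 = (5 - (-1)·1.000 - (3)·1.000) / (-5) = -0.600
  x_2 = (-2 - (-2.3)·-0.600 - (-2.3)·1.000) / (5.6) = -0.193
  x_3 = (-6 - (-1.7)·-0.600 - (3)·-0.193) / (6.7) = -0.961
Iteration 2:
  x_1 = (5 - (-1)·-0.193 - (3)·-0.961) / (-5) = -1.538
  x_2 = (-2 - (-2.3)·-1.538 - (-2.3)·-0.961) / (5.6) = -1.384
  x_3 = (-6 - (-1.7)·-1.538 - (3)·-1.384) / (6.7) = -0.666
Iteration 3:
  x_1 = (5 - (-1)·-1.384 - (3)·-0.666) / (-5) = -1.123
  x_2 = (-2 - (-2.3)·-1.123 - (-2.3)·-0.666) / (5.6) = -1.092
  x_3 = (-6 - (-1.7)·-1.123 - (3)·-1.092) / (6.7) = -0.692

-0.692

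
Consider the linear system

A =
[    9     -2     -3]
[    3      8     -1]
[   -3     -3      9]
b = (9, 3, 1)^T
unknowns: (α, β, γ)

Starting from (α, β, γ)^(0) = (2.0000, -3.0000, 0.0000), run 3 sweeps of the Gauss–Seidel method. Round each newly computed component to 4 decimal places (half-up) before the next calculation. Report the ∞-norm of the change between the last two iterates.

Iteration 1:
  α = (9 - (-2)·-3.0000 - (-3)·0.0000) / (9) = 0.3333
  β = (3 - (3)·0.3333 - (-1)·0.0000) / (8) = 0.2500
  γ = (1 - (-3)·0.3333 - (-3)·0.2500) / (9) = 0.3055
Iteration 2:
  α = (9 - (-2)·0.2500 - (-3)·0.3055) / (9) = 1.1574
  β = (3 - (3)·1.1574 - (-1)·0.3055) / (8) = -0.0208
  γ = (1 - (-3)·1.1574 - (-3)·-0.0208) / (9) = 0.4900
Iteration 3:
  α = (9 - (-2)·-0.0208 - (-3)·0.4900) / (9) = 1.1587
  β = (3 - (3)·1.1587 - (-1)·0.4900) / (8) = 0.0017
  γ = (1 - (-3)·1.1587 - (-3)·0.0017) / (9) = 0.4979
Change: (0.0013, 0.0225, 0.0079) → max |·| = 0.0225

0.0225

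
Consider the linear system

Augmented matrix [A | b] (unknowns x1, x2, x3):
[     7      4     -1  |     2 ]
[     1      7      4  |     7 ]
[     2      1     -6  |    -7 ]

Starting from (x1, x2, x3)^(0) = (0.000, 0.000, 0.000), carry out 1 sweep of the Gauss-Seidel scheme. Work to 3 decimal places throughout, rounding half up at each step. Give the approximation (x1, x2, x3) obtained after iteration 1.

Iteration 1:
  x1 = (2 - (4)·0.000 - (-1)·0.000) / (7) = 0.286
  x2 = (7 - (1)·0.286 - (4)·0.000) / (7) = 0.959
  x3 = (-7 - (2)·0.286 - (1)·0.959) / (-6) = 1.422

(0.286, 0.959, 1.422)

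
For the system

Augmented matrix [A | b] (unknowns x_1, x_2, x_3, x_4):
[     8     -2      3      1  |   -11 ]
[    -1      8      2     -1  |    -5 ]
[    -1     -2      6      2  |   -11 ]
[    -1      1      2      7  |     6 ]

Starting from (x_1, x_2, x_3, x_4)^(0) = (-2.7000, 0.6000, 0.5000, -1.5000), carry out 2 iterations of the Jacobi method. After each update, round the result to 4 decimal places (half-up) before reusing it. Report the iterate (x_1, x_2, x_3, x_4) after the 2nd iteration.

(-1.1304, -0.3519, -2.5435, 1.3167)

Iteration 1:
  x_1 = (-11 - (-2)·0.6000 - (3)·0.5000 - (1)·-1.5000) / (8) = -1.2250
  x_2 = (-5 - (-1)·-2.7000 - (2)·0.5000 - (-1)·-1.5000) / (8) = -1.2750
  x_3 = (-11 - (-1)·-2.7000 - (-2)·0.6000 - (2)·-1.5000) / (6) = -1.5833
  x_4 = (6 - (-1)·-2.7000 - (1)·0.6000 - (2)·0.5000) / (7) = 0.2429
Iteration 2:
  x_1 = (-11 - (-2)·-1.2750 - (3)·-1.5833 - (1)·0.2429) / (8) = -1.1304
  x_2 = (-5 - (-1)·-1.2250 - (2)·-1.5833 - (-1)·0.2429) / (8) = -0.3519
  x_3 = (-11 - (-1)·-1.2250 - (-2)·-1.2750 - (2)·0.2429) / (6) = -2.5435
  x_4 = (6 - (-1)·-1.2250 - (1)·-1.2750 - (2)·-1.5833) / (7) = 1.3167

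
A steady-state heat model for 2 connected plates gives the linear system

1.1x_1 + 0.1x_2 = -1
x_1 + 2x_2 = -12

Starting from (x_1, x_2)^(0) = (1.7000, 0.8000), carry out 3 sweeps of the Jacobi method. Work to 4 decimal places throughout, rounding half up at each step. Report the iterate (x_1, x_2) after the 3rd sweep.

(-0.4083, -5.8568)

Iteration 1:
  x_1 = (-1 - (0.1)·0.8000) / (1.1) = -0.9818
  x_2 = (-12 - (1)·1.7000) / (2) = -6.8500
Iteration 2:
  x_1 = (-1 - (0.1)·-6.8500) / (1.1) = -0.2864
  x_2 = (-12 - (1)·-0.9818) / (2) = -5.5091
Iteration 3:
  x_1 = (-1 - (0.1)·-5.5091) / (1.1) = -0.4083
  x_2 = (-12 - (1)·-0.2864) / (2) = -5.8568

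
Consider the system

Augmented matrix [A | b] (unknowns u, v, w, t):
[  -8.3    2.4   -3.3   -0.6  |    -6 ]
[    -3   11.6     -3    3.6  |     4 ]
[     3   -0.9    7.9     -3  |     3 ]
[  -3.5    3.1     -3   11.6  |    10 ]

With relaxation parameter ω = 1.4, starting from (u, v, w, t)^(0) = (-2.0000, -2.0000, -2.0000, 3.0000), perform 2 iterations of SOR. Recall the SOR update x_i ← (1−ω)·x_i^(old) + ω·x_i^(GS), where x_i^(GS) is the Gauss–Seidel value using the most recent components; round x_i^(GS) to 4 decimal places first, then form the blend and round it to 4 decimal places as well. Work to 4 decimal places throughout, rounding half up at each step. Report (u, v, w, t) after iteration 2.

Iteration 1:
  u: GS value = (-6 - (2.4)·-2.0000 - (-3.3)·-2.0000 - (-0.6)·3.0000) / (-8.3) = 0.7229;  u ← (1−ω)·-2.0000 + ω·0.7229 = 1.8121
  v: GS value = (4 - (-3)·1.8121 - (-3)·-2.0000 - (3.6)·3.0000) / (11.6) = -0.6348;  v ← (1−ω)·-2.0000 + ω·-0.6348 = -0.0887
  w: GS value = (3 - (3)·1.8121 - (-0.9)·-0.0887 - (-3)·3.0000) / (7.9) = 0.8207;  w ← (1−ω)·-2.0000 + ω·0.8207 = 1.9490
  t: GS value = (10 - (-3.5)·1.8121 - (3.1)·-0.0887 - (-3)·1.9490) / (11.6) = 1.9366;  t ← (1−ω)·3.0000 + ω·1.9366 = 1.5112
Iteration 2:
  u: GS value = (-6 - (2.4)·-0.0887 - (-3.3)·1.9490 - (-0.6)·1.5112) / (-8.3) = -0.1869;  u ← (1−ω)·1.8121 + ω·-0.1869 = -0.9865
  v: GS value = (4 - (-3)·-0.9865 - (-3)·1.9490 - (3.6)·1.5112) / (11.6) = 0.1248;  v ← (1−ω)·-0.0887 + ω·0.1248 = 0.2102
  w: GS value = (3 - (3)·-0.9865 - (-0.9)·0.2102 - (-3)·1.5112) / (7.9) = 1.3522;  w ← (1−ω)·1.9490 + ω·1.3522 = 1.1135
  t: GS value = (10 - (-3.5)·-0.9865 - (3.1)·0.2102 - (-3)·1.1135) / (11.6) = 0.7962;  t ← (1−ω)·1.5112 + ω·0.7962 = 0.5102

(-0.9865, 0.2102, 1.1135, 0.5102)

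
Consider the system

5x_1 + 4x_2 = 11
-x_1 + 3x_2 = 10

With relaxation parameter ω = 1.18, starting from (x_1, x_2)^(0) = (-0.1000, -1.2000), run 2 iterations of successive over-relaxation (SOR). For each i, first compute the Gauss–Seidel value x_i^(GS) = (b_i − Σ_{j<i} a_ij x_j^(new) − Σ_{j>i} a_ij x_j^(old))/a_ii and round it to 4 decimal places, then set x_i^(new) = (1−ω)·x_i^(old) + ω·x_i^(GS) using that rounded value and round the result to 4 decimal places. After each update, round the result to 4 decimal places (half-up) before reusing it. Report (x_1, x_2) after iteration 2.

Iteration 1:
  x_1: GS value = (11 - (4)·-1.2000) / (5) = 3.1600;  x_1 ← (1−ω)·-0.1000 + ω·3.1600 = 3.7468
  x_2: GS value = (10 - (-1)·3.7468) / (3) = 4.5823;  x_2 ← (1−ω)·-1.2000 + ω·4.5823 = 5.6231
Iteration 2:
  x_1: GS value = (11 - (4)·5.6231) / (5) = -2.2985;  x_1 ← (1−ω)·3.7468 + ω·-2.2985 = -3.3867
  x_2: GS value = (10 - (-1)·-3.3867) / (3) = 2.2044;  x_2 ← (1−ω)·5.6231 + ω·2.2044 = 1.5890

(-3.3867, 1.5890)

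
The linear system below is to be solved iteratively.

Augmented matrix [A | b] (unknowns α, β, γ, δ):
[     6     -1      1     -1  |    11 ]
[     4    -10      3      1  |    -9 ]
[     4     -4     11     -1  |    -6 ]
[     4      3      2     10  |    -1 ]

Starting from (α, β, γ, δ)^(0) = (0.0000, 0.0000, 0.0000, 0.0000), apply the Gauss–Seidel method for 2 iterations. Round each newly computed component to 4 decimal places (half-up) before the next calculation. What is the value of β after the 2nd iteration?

Iteration 1:
  α = (11 - (-1)·0.0000 - (1)·0.0000 - (-1)·0.0000) / (6) = 1.8333
  β = (-9 - (4)·1.8333 - (3)·0.0000 - (1)·0.0000) / (-10) = 1.6333
  γ = (-6 - (4)·1.8333 - (-4)·1.6333 - (-1)·0.0000) / (11) = -0.6182
  δ = (-1 - (4)·1.8333 - (3)·1.6333 - (2)·-0.6182) / (10) = -1.1997
Iteration 2:
  α = (11 - (-1)·1.6333 - (1)·-0.6182 - (-1)·-1.1997) / (6) = 2.0086
  β = (-9 - (4)·2.0086 - (3)·-0.6182 - (1)·-1.1997) / (-10) = 1.3980
  γ = (-6 - (4)·2.0086 - (-4)·1.3980 - (-1)·-1.1997) / (11) = -0.8766
  δ = (-1 - (4)·2.0086 - (3)·1.3980 - (2)·-0.8766) / (10) = -1.1475

1.3980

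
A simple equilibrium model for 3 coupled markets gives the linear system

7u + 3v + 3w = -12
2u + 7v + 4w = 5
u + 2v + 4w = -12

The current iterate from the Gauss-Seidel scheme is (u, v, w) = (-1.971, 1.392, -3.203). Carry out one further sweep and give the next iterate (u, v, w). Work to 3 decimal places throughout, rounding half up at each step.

(-0.938, 2.813, -4.172)

One sweep:
  u = (-12 - (3)·1.392 - (3)·-3.203) / (7) = -0.938
  v = (5 - (2)·-0.938 - (4)·-3.203) / (7) = 2.813
  w = (-12 - (1)·-0.938 - (2)·2.813) / (4) = -4.172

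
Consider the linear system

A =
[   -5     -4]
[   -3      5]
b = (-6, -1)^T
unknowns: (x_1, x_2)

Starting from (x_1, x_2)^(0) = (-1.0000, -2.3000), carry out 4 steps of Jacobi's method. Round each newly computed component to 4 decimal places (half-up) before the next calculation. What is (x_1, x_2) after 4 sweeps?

Iteration 1:
  x_1 = (-6 - (-4)·-2.3000) / (-5) = 3.0400
  x_2 = (-1 - (-3)·-1.0000) / (5) = -0.8000
Iteration 2:
  x_1 = (-6 - (-4)·-0.8000) / (-5) = 1.8400
  x_2 = (-1 - (-3)·3.0400) / (5) = 1.6240
Iteration 3:
  x_1 = (-6 - (-4)·1.6240) / (-5) = -0.0992
  x_2 = (-1 - (-3)·1.8400) / (5) = 0.9040
Iteration 4:
  x_1 = (-6 - (-4)·0.9040) / (-5) = 0.4768
  x_2 = (-1 - (-3)·-0.0992) / (5) = -0.2595

(0.4768, -0.2595)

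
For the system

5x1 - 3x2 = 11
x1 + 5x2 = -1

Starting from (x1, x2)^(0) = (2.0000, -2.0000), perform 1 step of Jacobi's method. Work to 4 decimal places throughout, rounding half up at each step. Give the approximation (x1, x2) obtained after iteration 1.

(1.0000, -0.6000)

Iteration 1:
  x1 = (11 - (-3)·-2.0000) / (5) = 1.0000
  x2 = (-1 - (1)·2.0000) / (5) = -0.6000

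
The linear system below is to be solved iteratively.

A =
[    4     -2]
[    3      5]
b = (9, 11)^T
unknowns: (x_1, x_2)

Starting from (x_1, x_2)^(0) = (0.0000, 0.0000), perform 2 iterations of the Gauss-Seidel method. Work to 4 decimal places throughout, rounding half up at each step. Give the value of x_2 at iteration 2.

Iteration 1:
  x_1 = (9 - (-2)·0.0000) / (4) = 2.2500
  x_2 = (11 - (3)·2.2500) / (5) = 0.8500
Iteration 2:
  x_1 = (9 - (-2)·0.8500) / (4) = 2.6750
  x_2 = (11 - (3)·2.6750) / (5) = 0.5950

0.5950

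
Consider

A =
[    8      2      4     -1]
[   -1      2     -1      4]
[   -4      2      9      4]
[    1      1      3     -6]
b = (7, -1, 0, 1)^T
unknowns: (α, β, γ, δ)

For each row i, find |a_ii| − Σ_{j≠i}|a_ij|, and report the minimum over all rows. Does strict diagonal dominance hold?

-4

row 1: |8| − (2+4+1) = 1
row 2: |2| − (1+1+4) = -4
row 3: |9| − (4+2+4) = -1
row 4: |-6| − (1+1+3) = 1
minimum over rows = -4 → not strictly diagonally dominant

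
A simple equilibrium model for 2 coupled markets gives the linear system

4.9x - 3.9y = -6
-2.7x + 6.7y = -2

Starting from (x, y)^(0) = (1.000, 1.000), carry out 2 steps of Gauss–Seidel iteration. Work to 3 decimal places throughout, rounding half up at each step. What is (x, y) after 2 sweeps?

Iteration 1:
  x = (-6 - (-3.9)·1.000) / (4.9) = -0.429
  y = (-2 - (-2.7)·-0.429) / (6.7) = -0.471
Iteration 2:
  x = (-6 - (-3.9)·-0.471) / (4.9) = -1.599
  y = (-2 - (-2.7)·-1.599) / (6.7) = -0.943

(-1.599, -0.943)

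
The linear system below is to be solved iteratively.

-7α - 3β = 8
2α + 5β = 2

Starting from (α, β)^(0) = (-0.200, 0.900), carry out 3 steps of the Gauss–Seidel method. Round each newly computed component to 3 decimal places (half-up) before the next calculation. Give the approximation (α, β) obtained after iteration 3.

Iteration 1:
  α = (8 - (-3)·0.900) / (-7) = -1.529
  β = (2 - (2)·-1.529) / (5) = 1.012
Iteration 2:
  α = (8 - (-3)·1.012) / (-7) = -1.577
  β = (2 - (2)·-1.577) / (5) = 1.031
Iteration 3:
  α = (8 - (-3)·1.031) / (-7) = -1.585
  β = (2 - (2)·-1.585) / (5) = 1.034

(-1.585, 1.034)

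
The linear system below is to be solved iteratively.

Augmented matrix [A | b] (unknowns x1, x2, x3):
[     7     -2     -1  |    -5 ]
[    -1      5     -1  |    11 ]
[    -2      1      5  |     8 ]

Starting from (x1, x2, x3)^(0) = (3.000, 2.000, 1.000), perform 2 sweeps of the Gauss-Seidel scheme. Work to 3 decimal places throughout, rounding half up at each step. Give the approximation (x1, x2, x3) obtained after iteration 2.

Iteration 1:
  x1 = (-5 - (-2)·2.000 - (-1)·1.000) / (7) = 0.000
  x2 = (11 - (-1)·0.000 - (-1)·1.000) / (5) = 2.400
  x3 = (8 - (-2)·0.000 - (1)·2.400) / (5) = 1.120
Iteration 2:
  x1 = (-5 - (-2)·2.400 - (-1)·1.120) / (7) = 0.131
  x2 = (11 - (-1)·0.131 - (-1)·1.120) / (5) = 2.450
  x3 = (8 - (-2)·0.131 - (1)·2.450) / (5) = 1.162

(0.131, 2.450, 1.162)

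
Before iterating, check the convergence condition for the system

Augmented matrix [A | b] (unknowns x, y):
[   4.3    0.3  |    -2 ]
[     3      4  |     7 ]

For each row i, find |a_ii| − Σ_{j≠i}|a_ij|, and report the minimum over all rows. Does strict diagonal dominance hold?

row 1: |4.3| − (0.3) = 4
row 2: |4| − (3) = 1
minimum over rows = 1 → strictly diagonally dominant (convergence guaranteed)

1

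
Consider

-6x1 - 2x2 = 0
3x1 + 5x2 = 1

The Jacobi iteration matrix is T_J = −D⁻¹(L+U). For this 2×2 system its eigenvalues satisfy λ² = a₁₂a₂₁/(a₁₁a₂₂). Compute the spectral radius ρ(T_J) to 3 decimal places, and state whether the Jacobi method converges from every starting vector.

0.447

a₁₂a₂₁/(a₁₁a₂₂) = (-2)·(3) / ((-6)·(5)) = 0.200000
ρ = √|0.200000| = √0.200000 = 0.447
ρ < 1, so Jacobi converges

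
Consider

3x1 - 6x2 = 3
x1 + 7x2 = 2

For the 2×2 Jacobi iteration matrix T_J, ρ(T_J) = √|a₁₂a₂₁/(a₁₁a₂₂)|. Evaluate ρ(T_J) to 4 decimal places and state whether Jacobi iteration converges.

0.5345

a₁₂a₂₁/(a₁₁a₂₂) = (-6)·(1) / ((3)·(7)) = -0.285714
ρ = √|-0.285714| = √0.285714 = 0.5345
ρ < 1, so Jacobi converges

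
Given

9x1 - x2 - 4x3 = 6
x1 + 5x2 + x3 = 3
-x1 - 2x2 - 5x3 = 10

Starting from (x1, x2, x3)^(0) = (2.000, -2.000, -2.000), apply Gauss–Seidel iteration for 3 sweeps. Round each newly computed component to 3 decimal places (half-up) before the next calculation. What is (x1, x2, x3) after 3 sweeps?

Iteration 1:
  x1 = (6 - (-1)·-2.000 - (-4)·-2.000) / (9) = -0.444
  x2 = (3 - (1)·-0.444 - (1)·-2.000) / (5) = 1.089
  x3 = (10 - (-1)·-0.444 - (-2)·1.089) / (-5) = -2.347
Iteration 2:
  x1 = (6 - (-1)·1.089 - (-4)·-2.347) / (9) = -0.255
  x2 = (3 - (1)·-0.255 - (1)·-2.347) / (5) = 1.120
  x3 = (10 - (-1)·-0.255 - (-2)·1.120) / (-5) = -2.397
Iteration 3:
  x1 = (6 - (-1)·1.120 - (-4)·-2.397) / (9) = -0.274
  x2 = (3 - (1)·-0.274 - (1)·-2.397) / (5) = 1.134
  x3 = (10 - (-1)·-0.274 - (-2)·1.134) / (-5) = -2.399

(-0.274, 1.134, -2.399)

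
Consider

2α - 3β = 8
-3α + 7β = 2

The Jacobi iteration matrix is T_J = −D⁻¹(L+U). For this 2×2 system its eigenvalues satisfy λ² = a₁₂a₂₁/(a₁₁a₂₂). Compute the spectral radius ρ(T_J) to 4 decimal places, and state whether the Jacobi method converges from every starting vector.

a₁₂a₂₁/(a₁₁a₂₂) = (-3)·(-3) / ((2)·(7)) = 0.642857
ρ = √|0.642857| = √0.642857 = 0.8018
ρ < 1, so Jacobi converges

0.8018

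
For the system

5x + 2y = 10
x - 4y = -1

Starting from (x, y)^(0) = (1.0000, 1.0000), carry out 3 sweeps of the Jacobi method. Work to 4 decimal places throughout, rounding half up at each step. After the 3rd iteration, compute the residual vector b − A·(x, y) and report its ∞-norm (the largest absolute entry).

0.1000

Iteration 1:
  x = (10 - (2)·1.0000) / (5) = 1.6000
  y = (-1 - (1)·1.0000) / (-4) = 0.5000
Iteration 2:
  x = (10 - (2)·0.5000) / (5) = 1.8000
  y = (-1 - (1)·1.6000) / (-4) = 0.6500
Iteration 3:
  x = (10 - (2)·0.6500) / (5) = 1.7400
  y = (-1 - (1)·1.8000) / (-4) = 0.7000
Residual b − A·x = (-0.1000, 0.0600); ∞-norm = 0.1000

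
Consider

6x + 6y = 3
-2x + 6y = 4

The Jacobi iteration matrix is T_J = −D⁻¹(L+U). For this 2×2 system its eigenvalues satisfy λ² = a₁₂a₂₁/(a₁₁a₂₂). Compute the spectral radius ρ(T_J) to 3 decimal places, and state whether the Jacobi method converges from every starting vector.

0.577

a₁₂a₂₁/(a₁₁a₂₂) = (6)·(-2) / ((6)·(6)) = -0.333333
ρ = √|-0.333333| = √0.333333 = 0.577
ρ < 1, so Jacobi converges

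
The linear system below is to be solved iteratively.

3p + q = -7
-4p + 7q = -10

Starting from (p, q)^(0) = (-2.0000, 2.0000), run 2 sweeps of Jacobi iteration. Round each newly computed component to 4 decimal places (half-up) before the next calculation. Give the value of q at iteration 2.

Iteration 1:
  p = (-7 - (1)·2.0000) / (3) = -3.0000
  q = (-10 - (-4)·-2.0000) / (7) = -2.5714
Iteration 2:
  p = (-7 - (1)·-2.5714) / (3) = -1.4762
  q = (-10 - (-4)·-3.0000) / (7) = -3.1429

-3.1429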